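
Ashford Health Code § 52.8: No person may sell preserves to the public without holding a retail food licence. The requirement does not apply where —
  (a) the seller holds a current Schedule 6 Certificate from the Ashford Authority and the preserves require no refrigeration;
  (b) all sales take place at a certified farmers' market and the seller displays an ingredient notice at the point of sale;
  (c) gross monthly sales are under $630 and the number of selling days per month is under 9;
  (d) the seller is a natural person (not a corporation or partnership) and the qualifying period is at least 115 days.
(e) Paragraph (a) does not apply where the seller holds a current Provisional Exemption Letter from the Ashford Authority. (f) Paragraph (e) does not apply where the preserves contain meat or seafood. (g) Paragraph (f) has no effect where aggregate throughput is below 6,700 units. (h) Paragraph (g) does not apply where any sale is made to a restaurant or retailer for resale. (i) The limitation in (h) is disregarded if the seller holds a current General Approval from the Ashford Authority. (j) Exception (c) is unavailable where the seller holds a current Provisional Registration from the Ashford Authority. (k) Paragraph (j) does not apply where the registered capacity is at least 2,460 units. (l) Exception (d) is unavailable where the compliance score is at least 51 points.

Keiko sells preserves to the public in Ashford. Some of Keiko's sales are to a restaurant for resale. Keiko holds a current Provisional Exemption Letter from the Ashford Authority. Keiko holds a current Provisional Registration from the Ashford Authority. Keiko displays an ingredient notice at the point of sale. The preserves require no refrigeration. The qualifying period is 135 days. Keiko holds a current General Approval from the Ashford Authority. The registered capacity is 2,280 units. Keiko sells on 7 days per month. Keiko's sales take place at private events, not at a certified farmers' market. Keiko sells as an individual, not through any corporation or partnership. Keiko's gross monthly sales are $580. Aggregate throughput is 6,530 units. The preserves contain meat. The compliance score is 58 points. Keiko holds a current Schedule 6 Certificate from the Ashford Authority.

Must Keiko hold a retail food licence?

Yes — Keiko must hold a retail food licence.

All of (a)'s requirements are met (a current Schedule 6 Certificate is held; the preserves are shelf-stable). However, paragraphs (e)–(i) must be considered: (e) operates against (a): a current Provisional Exemption Letter is held. (f) is triggered (the preserves contain meat), but is overridden by (g): (g) operates — aggregate throughput is 6,530 units, below the 6,700 units limit. (h) would limit (g) — some sales are to a restaurant for resale — but (i) sets (h) aside: (i) operates against (h): a current General Approval is held. Exception (a) does not apply.
Exception (b) does not apply: sales are at private events, not a certified farmers' market.
Exception (c) is satisfied on its face — gross monthly sales are $580, under the $630 limit; the number of selling days per month is 7, under the 9 limit. But applying paragraphs (j)–(k): (j) operates against (c): a current Provisional Registration is held. (k), which would lift (j), does not operate here — the registered capacity is 2,280 units, short of 2,460 units. So (c) is unavailable.
Exception (d): the seller is a natural person; the qualifying period is 135 days, meeting the 115 days threshold — every condition holds. However, paragraph (l) must be considered: (l) operates against (d): the compliance score is 58 points, meeting the 51 points threshold. Exception (d) does not apply.
None of the exceptions is available; § 52.8 applies in full.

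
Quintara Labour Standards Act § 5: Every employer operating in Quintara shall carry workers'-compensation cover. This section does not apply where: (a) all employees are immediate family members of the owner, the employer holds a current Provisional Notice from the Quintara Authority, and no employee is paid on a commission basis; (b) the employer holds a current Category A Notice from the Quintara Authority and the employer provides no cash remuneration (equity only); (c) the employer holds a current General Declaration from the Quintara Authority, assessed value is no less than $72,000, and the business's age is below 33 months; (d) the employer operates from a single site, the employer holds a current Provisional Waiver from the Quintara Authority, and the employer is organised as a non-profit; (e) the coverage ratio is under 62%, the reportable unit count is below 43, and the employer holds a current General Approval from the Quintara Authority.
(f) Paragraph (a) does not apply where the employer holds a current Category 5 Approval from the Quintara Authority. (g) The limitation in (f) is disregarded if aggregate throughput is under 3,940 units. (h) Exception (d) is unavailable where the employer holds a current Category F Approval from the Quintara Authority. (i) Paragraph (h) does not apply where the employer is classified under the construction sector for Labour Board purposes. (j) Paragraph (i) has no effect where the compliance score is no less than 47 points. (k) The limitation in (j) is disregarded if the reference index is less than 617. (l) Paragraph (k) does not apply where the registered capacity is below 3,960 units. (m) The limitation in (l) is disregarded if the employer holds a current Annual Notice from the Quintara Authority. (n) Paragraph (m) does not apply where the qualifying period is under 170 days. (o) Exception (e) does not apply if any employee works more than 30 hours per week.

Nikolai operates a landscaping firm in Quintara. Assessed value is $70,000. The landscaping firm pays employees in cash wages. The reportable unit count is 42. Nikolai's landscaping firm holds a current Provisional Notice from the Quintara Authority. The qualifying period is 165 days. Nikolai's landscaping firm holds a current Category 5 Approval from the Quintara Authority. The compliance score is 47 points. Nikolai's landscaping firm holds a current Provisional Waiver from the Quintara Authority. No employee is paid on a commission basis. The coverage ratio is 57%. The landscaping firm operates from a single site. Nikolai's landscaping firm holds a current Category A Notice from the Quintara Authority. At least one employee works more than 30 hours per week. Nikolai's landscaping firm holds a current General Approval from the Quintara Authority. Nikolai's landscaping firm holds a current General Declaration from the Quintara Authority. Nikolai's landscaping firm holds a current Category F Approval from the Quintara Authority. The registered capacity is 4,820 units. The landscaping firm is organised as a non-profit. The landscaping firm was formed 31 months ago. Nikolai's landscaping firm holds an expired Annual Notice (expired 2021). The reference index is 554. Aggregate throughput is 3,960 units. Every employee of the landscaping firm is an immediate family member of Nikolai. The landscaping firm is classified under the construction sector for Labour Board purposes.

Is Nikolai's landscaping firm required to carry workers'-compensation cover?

Exception (a): every employee is an immediate family member; a current Provisional Notice is held; no employee is paid on commission — every condition holds. But applying paragraphs (f)–(g): (f) operates against (a): a current Category 5 Approval is held. (g), which would lift (f), does not operate here — aggregate throughput is 3,960 units, not under 3,940 units. (a) is therefore removed.
Exception (b) requires that the employer provides no cash remuneration (equity only); but employees are paid cash wages, so (b) is unavailable.
Exception (c) does not apply: assessed value is $70,000, short of $72,000.
Exception (d) is satisfied on its face — the employer operates from a single site; a current Provisional Waiver is held; the employer is a non-profit. As to paragraphs (h)–(n): (h) would limit (d) — a current Category F Approval is held — but (i) sets (h) aside: (i) is engaged — the landscaping firm is classified under the construction sector. (j) applies (the compliance score is 47 points, meeting the 47 points threshold), but is itself disapplied by (k): (k) is triggered — the reference index is 554, less than the 617 limit. (l), which would lift (k), does not operate here — the registered capacity is 4,820 units, not below 3,960 units. (d) remains available.
All of (e)'s requirements are met (the coverage ratio is 57%, under the 62% limit; the reportable unit count is 42, below the 43 limit; a current General Approval is held). Turning to paragraph (o): (o) is engaged — at least one employee exceeds 30 hours/week. So (e) is unavailable.

No — exception (d) applies; Nikolai's landscaping firm is not required to carry workers'-compensation cover.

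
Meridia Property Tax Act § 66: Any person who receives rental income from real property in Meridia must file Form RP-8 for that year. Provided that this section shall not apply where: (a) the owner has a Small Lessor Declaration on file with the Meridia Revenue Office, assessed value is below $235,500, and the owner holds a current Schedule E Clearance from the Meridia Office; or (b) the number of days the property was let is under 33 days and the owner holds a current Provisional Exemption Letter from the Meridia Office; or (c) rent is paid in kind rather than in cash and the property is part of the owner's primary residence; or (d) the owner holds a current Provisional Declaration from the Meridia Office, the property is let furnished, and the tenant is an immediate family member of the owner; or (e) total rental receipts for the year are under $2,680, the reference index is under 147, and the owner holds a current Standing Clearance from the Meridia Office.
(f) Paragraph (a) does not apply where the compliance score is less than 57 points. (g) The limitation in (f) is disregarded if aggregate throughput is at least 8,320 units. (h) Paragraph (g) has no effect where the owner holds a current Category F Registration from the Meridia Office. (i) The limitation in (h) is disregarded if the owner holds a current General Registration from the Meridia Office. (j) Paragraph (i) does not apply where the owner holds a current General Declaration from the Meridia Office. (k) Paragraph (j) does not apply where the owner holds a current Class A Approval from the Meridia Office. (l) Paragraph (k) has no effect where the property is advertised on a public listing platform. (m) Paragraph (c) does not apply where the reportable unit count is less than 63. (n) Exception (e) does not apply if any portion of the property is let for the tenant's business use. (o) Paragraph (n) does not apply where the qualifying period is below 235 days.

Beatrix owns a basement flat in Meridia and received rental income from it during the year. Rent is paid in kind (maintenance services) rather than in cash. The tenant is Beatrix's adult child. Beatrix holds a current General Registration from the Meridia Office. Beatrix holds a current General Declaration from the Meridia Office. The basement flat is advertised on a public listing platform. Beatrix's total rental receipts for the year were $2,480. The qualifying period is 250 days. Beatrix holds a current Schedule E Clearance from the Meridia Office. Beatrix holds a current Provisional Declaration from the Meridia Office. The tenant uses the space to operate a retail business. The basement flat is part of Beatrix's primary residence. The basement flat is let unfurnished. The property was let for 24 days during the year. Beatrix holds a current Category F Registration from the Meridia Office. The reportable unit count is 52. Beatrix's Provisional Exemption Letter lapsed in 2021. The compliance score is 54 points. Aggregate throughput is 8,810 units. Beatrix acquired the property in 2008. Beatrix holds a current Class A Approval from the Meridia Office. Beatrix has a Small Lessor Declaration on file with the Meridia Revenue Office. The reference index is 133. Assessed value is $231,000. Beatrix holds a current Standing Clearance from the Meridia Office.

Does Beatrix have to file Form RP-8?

Yes — Beatrix must file Form RP-8.

Exception (a)'s conditions are all satisfied: a Small Lessor Declaration is on file; assessed value is $231,000, below the $235,500 limit; a current Schedule E Clearance is held. But: (f) operates against (a): the compliance score is 54 points, less than the 57 points limit. (g) is engaged (aggregate throughput is 8,810 units, meeting the 8,320 units threshold), but is set aside by (h): (h) is engaged — a current Category F Registration is held. (i) would limit (h) — a current General Registration is held — but (j) sets (i) aside: (j) operates against (i): a current General Declaration is held. (k) applies (a current Class A Approval is held), but is set aside by (l): (l) operates against (k): the property is publicly advertised. So (a) is unavailable.
Exception (b) does not apply: no current Provisional Exemption Letter is held.
All of (c)'s requirements are met (rent is paid in kind; the basement flat is part of the primary residence). But: (m) operates — the reportable unit count is 52, less than the 63 limit. Exception (c) does not apply.
Exception (d) fails — the property is let unfurnished.
Exception (e)'s conditions are all satisfied: total rental receipts for the year are $2,480, under the $2,680 limit; the reference index is 133, under the 147 limit; a current Standing Clearance is held. Turning to paragraphs (n)–(o): (n) is engaged — the space is let for business use. (o) does not operate here (the qualifying period is 250 days, not below 235 days), so (n) stands. Exception (e) does not apply.
No exception applies. The general rule governs.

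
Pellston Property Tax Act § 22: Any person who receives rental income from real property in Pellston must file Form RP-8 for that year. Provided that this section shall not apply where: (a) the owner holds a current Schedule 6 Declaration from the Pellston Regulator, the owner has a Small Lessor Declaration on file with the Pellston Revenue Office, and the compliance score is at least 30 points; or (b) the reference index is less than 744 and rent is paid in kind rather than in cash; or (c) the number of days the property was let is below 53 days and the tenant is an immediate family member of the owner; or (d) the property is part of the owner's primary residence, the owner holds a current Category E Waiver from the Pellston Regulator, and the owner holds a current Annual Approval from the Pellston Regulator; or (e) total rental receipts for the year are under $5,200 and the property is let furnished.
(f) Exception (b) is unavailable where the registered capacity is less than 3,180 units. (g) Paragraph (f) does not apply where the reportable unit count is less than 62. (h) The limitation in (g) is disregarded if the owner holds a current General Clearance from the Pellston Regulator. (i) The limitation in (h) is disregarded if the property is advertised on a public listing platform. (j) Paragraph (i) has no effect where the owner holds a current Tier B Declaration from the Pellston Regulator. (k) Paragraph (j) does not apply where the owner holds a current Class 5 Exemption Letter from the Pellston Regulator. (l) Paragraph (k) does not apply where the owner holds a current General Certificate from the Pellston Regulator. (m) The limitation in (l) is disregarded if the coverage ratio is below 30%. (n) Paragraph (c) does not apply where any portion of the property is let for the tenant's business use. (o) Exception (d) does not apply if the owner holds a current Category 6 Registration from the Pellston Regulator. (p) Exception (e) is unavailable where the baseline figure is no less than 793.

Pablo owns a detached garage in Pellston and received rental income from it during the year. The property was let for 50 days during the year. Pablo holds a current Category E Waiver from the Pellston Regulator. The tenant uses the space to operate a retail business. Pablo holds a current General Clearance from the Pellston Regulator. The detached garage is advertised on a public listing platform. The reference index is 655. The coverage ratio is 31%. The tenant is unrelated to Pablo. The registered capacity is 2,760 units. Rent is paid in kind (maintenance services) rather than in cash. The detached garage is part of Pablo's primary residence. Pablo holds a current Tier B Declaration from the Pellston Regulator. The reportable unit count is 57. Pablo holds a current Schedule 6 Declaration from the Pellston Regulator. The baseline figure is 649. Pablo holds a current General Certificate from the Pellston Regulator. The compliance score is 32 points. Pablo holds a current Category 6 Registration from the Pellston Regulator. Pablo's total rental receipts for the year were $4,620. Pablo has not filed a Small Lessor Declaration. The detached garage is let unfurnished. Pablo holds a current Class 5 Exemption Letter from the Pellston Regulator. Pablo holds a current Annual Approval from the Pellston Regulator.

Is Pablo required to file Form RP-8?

Yes — Pablo must file Form RP-8.

Exception (a) fails — no Small Lessor Declaration is on file.
Exception (b)'s conditions are all satisfied: the reference index is 655, less than the 744 limit; rent is paid in kind. Turning to paragraphs (f)–(m): (f) is engaged — the registered capacity is 2,760 units, less than the 3,180 units limit. (g) would limit (f) — the reportable unit count is 57, less than the 62 limit — but (h) sets (g) aside: (h) operates against (g): a current General Clearance is held. (i) would limit (h) — the property is publicly advertised — but (j) sets (i) aside: (j) operates against (i): a current Tier B Declaration is held. (k) operates (a current Class 5 Exemption Letter is held), but is itself disapplied by (l): (l) operates against (k): a current General Certificate is held. (m), which would lift (l), is not engaged — the coverage ratio is 31%, not below 30%. (b) is therefore removed.
Exception (c) requires that the tenant is an immediate family member of the owner; but the tenant is unrelated to the owner, so (c) is unavailable.
All of (d)'s requirements are met (the detached garage is part of the primary residence; a current Category E Waiver is held; a current Annual Approval is held). But: (o) operates against (d): a current Category 6 Registration is held. Exception (d) does not apply.
Exception (e) does not apply: the property is let unfurnished.
No exception displaces § 22.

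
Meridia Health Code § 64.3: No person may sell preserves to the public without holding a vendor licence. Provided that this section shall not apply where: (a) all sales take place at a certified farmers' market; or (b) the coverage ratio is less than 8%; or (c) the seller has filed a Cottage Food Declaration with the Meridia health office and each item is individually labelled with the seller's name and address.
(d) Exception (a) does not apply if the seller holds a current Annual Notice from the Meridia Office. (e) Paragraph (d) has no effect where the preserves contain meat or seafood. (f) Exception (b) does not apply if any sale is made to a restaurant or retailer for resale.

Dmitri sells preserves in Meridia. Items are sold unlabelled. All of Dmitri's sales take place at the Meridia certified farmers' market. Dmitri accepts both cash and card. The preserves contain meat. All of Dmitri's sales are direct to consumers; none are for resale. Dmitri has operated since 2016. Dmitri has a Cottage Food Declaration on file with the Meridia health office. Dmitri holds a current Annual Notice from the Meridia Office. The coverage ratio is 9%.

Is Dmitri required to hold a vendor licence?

Exception (a) is satisfied on its face — all sales are at a certified farmers' market. Under paragraphs (d)–(e): (d) is triggered (a current Annual Notice is held), but is displaced by (e): (e) operates against (d): the preserves contain meat. (a) remains available.
Exception (b) fails — the coverage ratio is 9%, not less than 8%.
Exception (c) requires that each item is individually labelled with the seller's name and address; but items are sold unlabelled, so (c) is unavailable.

No — exception (a) applies; Dmitri is not required to hold a vendor licence.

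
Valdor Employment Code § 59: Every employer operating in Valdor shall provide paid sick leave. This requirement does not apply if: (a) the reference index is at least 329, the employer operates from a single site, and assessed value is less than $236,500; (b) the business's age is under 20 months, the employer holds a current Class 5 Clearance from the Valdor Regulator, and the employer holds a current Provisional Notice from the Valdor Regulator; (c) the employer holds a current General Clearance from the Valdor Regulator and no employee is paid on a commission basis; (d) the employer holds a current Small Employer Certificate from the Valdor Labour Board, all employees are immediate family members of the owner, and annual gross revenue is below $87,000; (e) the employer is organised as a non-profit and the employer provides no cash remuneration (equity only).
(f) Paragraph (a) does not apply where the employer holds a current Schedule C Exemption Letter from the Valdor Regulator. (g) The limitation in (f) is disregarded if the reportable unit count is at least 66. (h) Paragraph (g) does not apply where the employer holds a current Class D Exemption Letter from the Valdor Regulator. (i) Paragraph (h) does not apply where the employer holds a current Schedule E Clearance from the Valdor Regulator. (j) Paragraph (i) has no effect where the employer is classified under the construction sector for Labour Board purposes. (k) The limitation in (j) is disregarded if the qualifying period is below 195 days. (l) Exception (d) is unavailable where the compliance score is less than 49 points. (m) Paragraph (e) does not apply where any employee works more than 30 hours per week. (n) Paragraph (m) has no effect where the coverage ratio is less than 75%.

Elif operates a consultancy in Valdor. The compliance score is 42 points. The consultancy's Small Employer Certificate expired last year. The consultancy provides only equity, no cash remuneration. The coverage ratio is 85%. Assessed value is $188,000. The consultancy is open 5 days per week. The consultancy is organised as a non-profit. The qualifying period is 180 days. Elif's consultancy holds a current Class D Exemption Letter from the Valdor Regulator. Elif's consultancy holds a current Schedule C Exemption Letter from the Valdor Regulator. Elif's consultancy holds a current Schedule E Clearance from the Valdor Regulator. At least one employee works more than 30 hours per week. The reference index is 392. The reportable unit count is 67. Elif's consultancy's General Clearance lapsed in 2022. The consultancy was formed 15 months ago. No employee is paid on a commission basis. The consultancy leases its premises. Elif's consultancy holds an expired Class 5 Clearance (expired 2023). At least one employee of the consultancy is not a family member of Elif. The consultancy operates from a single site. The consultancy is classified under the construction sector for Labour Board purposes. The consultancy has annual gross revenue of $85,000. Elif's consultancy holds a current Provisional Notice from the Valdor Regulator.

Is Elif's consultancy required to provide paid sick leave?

Exception (a)'s conditions are all satisfied: the reference index is 392, meeting the 329 threshold; the employer operates from a single site; assessed value is $188,000, less than the $236,500 limit. Under paragraphs (f)–(k): (f) operates (a current Schedule C Exemption Letter is held), but is set aside by (g): (g) is triggered — the reportable unit count is 67, meeting the 66 threshold. (h) would limit (g) — a current Class D Exemption Letter is held — but (i) sets (h) aside: (i) operates — a current Schedule E Clearance is held. (j) applies (the consultancy is classified under the construction sector), but is itself disapplied by (k): (k) operates — the qualifying period is 180 days, below the 195 days limit. So (a) applies.
Exception (b) fails — there is no Class 5 Clearance in force.
Exception (c) does not apply: the General Clearance is not current.
Exception (d) does not apply: the Small Employer Certificate has expired.
Exception (e)'s conditions are all satisfied: the employer is a non-profit; remuneration is equity-only. But: (m) applies — at least one employee exceeds 30 hours/week. (n), which would lift (m), is not engaged — the coverage ratio is 85%, not less than 75%. Exception (e) does not apply.

No — exception (a) applies; Elif's consultancy is not required to provide paid sick leave.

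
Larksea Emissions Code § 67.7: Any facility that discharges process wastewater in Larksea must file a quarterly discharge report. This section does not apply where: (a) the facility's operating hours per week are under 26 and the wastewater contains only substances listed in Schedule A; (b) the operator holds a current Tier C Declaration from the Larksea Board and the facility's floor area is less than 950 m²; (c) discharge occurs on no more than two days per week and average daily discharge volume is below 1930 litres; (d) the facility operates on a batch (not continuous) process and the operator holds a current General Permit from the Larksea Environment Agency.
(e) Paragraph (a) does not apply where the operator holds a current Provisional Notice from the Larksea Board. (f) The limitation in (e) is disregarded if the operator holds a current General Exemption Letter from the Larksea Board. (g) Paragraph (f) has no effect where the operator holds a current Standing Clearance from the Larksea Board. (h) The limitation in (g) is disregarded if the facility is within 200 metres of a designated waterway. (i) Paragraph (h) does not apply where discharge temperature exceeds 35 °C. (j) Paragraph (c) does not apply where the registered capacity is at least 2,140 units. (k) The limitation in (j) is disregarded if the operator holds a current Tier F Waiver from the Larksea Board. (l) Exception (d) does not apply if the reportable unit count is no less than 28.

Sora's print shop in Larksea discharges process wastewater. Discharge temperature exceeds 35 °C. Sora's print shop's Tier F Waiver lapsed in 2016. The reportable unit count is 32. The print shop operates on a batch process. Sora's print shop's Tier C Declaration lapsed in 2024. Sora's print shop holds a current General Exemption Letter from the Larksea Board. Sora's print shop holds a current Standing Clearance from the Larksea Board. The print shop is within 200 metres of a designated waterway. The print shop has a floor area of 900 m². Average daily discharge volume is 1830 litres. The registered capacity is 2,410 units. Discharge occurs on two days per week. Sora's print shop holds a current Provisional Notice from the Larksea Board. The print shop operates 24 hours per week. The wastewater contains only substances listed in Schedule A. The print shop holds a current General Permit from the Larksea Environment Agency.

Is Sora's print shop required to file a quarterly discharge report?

Exception (a) is satisfied on its face — the facility's operating hours per week are 24, under the 26 limit; the wastewater is Schedule-A-only. Turning to paragraphs (e)–(i): (e) operates against (a): a current Provisional Notice is held. (f) applies (a current General Exemption Letter is held), but is displaced by (g): (g) operates against (f): a current Standing Clearance is held. (h) would limit (g) — the print shop is within 200 m of a designated waterway — but (i) sets (h) aside: (i) operates against (h): discharge temperature exceeds 35 °C. So (a) is unavailable.
Exception (b) fails — no current Tier C Declaration is held.
Exception (c): discharge occurs on no more than two days per week; average daily discharge volume is 1830 litres, below the 1930 litres limit — every condition holds. Turning to paragraphs (j)–(k): (j) applies — the registered capacity is 2,410 units, meeting the 2,140 units threshold. (k) is not triggered (the Tier F Waiver is not current), so (j) stands. So (c) is unavailable.
Exception (d)'s conditions are all satisfied: the facility operates on a batch process; a current General Permit is held. But: (l) operates against (d): the reportable unit count is 32, meeting the 28 threshold. Exception (d) does not apply.
No exception applies. The general rule governs.

Yes — Sora's print shop must file a quarterly discharge report.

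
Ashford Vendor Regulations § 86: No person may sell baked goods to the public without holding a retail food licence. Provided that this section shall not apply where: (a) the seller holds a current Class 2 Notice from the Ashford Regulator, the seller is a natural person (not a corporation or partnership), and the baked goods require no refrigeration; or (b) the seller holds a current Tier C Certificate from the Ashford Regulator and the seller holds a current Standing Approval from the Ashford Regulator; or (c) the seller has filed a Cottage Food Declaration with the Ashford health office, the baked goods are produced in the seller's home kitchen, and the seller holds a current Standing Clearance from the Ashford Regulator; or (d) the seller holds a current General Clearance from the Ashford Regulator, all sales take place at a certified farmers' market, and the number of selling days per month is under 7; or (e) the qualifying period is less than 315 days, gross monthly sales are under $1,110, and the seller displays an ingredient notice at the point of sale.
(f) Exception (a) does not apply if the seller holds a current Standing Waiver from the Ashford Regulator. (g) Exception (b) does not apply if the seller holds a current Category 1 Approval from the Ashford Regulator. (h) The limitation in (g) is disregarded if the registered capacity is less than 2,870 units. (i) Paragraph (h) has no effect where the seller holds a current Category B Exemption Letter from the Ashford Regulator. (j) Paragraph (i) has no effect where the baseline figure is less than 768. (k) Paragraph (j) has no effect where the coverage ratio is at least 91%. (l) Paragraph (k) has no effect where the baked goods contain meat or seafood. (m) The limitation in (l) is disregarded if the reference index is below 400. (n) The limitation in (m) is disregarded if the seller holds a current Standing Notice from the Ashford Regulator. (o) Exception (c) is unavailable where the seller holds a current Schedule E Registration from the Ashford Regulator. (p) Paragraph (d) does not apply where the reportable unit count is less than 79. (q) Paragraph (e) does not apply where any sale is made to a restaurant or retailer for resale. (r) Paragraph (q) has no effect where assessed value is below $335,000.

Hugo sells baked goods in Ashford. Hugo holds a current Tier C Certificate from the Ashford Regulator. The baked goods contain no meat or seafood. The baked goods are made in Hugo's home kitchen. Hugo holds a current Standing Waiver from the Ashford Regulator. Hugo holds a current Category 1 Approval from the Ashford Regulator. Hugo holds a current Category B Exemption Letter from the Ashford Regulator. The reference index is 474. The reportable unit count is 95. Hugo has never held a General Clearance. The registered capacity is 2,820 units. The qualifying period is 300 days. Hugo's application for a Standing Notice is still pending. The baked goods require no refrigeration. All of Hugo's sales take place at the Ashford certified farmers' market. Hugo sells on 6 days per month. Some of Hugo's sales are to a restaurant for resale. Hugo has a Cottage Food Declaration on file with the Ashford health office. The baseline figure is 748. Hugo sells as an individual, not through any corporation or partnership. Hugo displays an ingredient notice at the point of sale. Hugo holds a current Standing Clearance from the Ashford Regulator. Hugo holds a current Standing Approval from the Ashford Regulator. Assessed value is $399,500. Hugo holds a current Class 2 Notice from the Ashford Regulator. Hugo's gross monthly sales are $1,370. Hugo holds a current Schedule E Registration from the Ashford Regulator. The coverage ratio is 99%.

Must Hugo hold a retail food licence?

Yes — Hugo must hold a retail food licence.

Exception (a) is satisfied on its face — a current Class 2 Notice is held; the seller is a natural person; the baked goods are shelf-stable. However, paragraph (f) must be considered: (f) applies — a current Standing Waiver is held. Exception (a) does not apply.
Exception (b): a current Tier C Certificate is held; a current Standing Approval is held — every condition holds. However, paragraphs (g)–(n) must be considered: (g) operates against (b): a current Category 1 Approval is held. (h) would limit (g) — the registered capacity is 2,820 units, less than the 2,870 units limit — but (i) sets (h) aside: (i) operates against (h): a current Category B Exemption Letter is held. (j) would limit (i) — the baseline figure is 748, less than the 768 limit — but (k) sets (j) aside: (k) operates against (j): the coverage ratio is 99%, meeting the 91% threshold. (l), which would lift (k), is inapplicable — the baked goods contain no meat or seafood. So (b) is unavailable.
Exception (c): a Cottage Food Declaration is on file; the baked goods are home-kitchen produced; a current Standing Clearance is held — every condition holds. However, paragraph (o) must be considered: (o) applies — a current Schedule E Registration is held. Exception (c) does not apply.
Exception (d) does not apply: no current General Clearance is held.
Exception (e) fails — gross monthly sales are $1,370, not under $1,110.
No exception applies. The general rule governs.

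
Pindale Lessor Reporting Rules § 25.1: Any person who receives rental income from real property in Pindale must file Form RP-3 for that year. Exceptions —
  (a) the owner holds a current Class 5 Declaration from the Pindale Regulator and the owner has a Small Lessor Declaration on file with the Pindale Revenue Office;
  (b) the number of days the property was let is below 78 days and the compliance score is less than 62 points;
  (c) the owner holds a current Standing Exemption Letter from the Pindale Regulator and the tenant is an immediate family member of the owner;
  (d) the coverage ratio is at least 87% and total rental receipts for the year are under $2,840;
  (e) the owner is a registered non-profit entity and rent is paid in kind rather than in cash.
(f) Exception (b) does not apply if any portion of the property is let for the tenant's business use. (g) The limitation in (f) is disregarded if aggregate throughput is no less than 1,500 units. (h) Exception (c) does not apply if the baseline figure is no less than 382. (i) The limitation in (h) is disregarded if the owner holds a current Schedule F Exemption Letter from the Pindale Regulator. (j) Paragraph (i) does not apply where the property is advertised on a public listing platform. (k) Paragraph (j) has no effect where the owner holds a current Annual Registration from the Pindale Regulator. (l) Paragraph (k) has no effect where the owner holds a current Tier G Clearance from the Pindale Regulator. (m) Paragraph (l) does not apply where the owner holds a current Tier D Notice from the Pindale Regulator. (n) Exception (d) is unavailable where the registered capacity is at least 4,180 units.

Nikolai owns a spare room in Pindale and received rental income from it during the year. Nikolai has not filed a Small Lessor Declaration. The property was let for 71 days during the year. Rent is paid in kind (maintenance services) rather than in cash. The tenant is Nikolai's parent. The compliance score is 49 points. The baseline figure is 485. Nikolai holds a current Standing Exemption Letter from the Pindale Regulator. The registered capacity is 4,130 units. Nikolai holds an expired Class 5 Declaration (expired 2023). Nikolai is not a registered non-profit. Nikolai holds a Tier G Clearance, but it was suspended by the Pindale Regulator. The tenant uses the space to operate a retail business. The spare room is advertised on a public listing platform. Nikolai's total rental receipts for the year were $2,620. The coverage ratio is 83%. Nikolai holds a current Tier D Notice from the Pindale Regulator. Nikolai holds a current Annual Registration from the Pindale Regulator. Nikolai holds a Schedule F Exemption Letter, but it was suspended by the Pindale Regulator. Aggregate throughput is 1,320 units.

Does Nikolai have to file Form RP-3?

Exception (a) does not apply: the Class 5 Declaration is not current.
All of (b)'s requirements are met (the number of days the property was let is 71 days, below the 78 days limit; the compliance score is 49 points, less than the 62 points limit). Turning to paragraphs (f)–(g): (f) operates against (b): the space is let for business use. (g), which would lift (f), is not engaged — aggregate throughput is 1,320 units, short of 1,500 units. (b) is therefore removed.
Exception (c)'s conditions are all satisfied: a current Standing Exemption Letter is held; the tenant is an immediate family member. But: (h) operates against (c): the baseline figure is 485, meeting the 382 threshold. (i), which would lift (h), is not engaged — there is no Schedule F Exemption Letter in force. So (c) is unavailable.
Exception (d) does not apply: the coverage ratio is 83%, short of 87%.
Exception (e) does not apply: Nikolai is not a registered non-profit.
None of the exceptions is available; § 25.1 applies in full.

Yes — Nikolai must file Form RP-3.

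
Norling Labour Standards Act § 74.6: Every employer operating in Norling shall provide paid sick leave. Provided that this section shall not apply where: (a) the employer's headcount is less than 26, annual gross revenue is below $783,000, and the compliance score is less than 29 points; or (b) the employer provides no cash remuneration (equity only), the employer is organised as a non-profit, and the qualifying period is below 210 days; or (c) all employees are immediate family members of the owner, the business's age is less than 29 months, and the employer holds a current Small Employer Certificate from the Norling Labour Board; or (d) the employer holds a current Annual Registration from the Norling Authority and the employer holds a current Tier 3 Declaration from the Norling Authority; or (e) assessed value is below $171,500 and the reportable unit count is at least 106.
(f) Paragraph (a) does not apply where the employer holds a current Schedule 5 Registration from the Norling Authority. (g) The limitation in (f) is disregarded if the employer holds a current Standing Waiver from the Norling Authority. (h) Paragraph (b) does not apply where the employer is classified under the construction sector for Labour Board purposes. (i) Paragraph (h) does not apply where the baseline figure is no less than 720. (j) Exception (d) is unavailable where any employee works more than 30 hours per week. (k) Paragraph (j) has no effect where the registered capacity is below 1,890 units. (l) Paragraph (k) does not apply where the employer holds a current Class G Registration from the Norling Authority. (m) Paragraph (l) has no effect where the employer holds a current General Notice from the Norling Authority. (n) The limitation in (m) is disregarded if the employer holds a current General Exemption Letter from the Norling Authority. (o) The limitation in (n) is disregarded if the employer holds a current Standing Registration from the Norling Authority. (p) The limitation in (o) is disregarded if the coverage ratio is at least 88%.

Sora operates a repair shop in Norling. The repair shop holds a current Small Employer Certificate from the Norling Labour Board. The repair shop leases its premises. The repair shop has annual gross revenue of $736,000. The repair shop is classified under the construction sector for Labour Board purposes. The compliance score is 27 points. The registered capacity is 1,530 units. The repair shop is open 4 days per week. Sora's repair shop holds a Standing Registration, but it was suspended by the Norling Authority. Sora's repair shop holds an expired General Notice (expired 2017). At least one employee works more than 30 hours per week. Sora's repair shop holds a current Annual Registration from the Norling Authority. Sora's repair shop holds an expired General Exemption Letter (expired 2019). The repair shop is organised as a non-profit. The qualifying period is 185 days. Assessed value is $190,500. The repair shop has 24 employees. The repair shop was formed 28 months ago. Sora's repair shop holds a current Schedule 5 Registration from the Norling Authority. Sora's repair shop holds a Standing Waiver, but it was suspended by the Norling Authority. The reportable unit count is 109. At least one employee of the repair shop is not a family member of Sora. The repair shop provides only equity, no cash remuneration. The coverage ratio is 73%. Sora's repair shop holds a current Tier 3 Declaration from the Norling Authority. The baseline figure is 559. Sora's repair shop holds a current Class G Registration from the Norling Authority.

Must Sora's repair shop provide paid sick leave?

Exception (a): the employer's headcount is 24, less than the 26 limit; annual gross revenue is $736,000, below the $783,000 limit; the compliance score is 27 points, less than the 29 points limit — every condition holds. Turning to paragraphs (f)–(g): (f) operates against (a): a current Schedule 5 Registration is held. (g), which would lift (f), is not engaged — the Standing Waiver is not current. Exception (a) does not apply.
All of (b)'s requirements are met (remuneration is equity-only; the employer is a non-profit; the qualifying period is 185 days, below the 210 days limit). However, paragraphs (h)–(i) must be considered: (h) operates against (b): the repair shop is classified under the construction sector. (i), which would lift (h), is not engaged — the baseline figure is 559, short of 720. So (b) is unavailable.
Exception (c) requires that all employees are immediate family members of the owner; but at least one employee is not a family member, so (c) is unavailable.
Exception (d): a current Annual Registration is held; a current Tier 3 Declaration is held — every condition holds. Turning to paragraphs (j)–(p): (j) operates against (d): at least one employee exceeds 30 hours/week. (k) would limit (j) — the registered capacity is 1,530 units, below the 1,890 units limit — but (l) sets (k) aside: (l) operates against (k): a current Class G Registration is held. (m) is inapplicable (no current General Notice is held), so (l) stands. Exception (d) does not apply.
Exception (e) does not apply: assessed value is $190,500, not below $171,500.
No exception is made out. Sora's repair shop falls within the general rule.

Yes — Sora's repair shop must provide paid sick leave.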